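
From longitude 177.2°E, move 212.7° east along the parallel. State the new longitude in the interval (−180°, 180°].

29.9°E

Start at +177.2°; shift +212.7° → +389.9°.
+389.9° lies outside (−180°, 180°]; subtract 360° → +29.9°.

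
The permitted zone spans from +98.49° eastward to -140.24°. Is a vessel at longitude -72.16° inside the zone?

Band width going east from +98.49° to -140.24°: ((-140.24 − 98.49) mod 360) = 121.27°.
Offset of -72.16° east of the west edge: ((-72.16 − 98.49) mod 360) = 189.35°.
189.35° > 121.27° ⇒ outside.

No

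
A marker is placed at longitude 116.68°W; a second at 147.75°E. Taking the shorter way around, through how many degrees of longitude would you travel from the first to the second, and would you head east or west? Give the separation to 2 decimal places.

Raw difference: 147.75 − -116.68 = 264.43°.
Normalise into (−180°, 180°]: 264.43° − 360° = -95.57°.
Negative ⇒ the second point lies to the west; separation 95.57°.

95.57° west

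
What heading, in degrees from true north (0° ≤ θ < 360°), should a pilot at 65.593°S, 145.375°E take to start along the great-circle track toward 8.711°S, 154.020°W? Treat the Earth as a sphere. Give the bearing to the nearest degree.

66°

Δλ = -154.020 − 145.375 = -299.395°; wrapped into (−180°, 180°]: 60.605°.
θ = atan2( sin Δλ · cos φ₂ , cos φ₁ · sin φ₂ − sin φ₁ · cos φ₂ · cos Δλ )
  = atan2(0.86121, 0.37923) = 66.234° → normalised to [0°, 360°): 66.234°.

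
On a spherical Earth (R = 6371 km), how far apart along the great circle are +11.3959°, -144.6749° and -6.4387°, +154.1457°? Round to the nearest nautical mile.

3808 nmi

Δλ = 154.1457 − -144.6749 = 298.8206°; wrapped into (−180°, 180°]: -61.1794°.
Δφ = -6.4387 − 11.3959 = -17.8346°.
a = sin²(Δφ/2) + cos φ₁ · cos φ₂ · sin²(Δλ/2) = 0.276287.
c = 2·atan2(√a, √(1−a)) = 1.10691 rad → d = 6371·c ≈ 7052.13 km ≈ 3807.84 nmi.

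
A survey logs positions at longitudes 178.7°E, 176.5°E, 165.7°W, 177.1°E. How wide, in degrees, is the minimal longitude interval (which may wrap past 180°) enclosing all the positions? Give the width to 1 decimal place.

Sort the longitudes: -165.7°, +176.5°, +177.1°, +178.7°.
Eastward gaps between consecutive values (wrapping around): 342.2°, 0.6°, 1.6°, 15.6°.
Largest gap = 342.2° ⇒ minimal covering band is its complement: 360° − 342.2° = 17.8°.
Band runs from +176.5° eastward to -165.7°, crossing the antimeridian.

17.8°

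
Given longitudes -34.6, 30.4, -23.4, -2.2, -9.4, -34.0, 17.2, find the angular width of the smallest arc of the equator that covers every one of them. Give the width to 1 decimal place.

65.0°

Sort the longitudes: -34.6°, -34.0°, -23.4°, -9.4°, -2.2°, +17.2°, +30.4°.
Eastward gaps between consecutive values (wrapping around): 0.6°, 10.6°, 14.0°, 7.2°, 19.4°, 13.2°, 295.0°.
Largest gap = 295.0° ⇒ minimal covering band is its complement: 360° − 295.0° = 65.0°.
Band runs from -34.6° eastward to +30.4°.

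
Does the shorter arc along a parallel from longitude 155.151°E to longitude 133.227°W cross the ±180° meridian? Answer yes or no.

Yes

Naïve |-133.227 − 155.151| = 288.378° > 180°, so the shorter arc goes the other way round — across 180°.
Signed shortest Δλ = ((-133.227 − 155.151 + 180) mod 360) − 180 = 71.622°.
Going east by 71.622° from +155.151° passes through 180° before reaching -133.227°.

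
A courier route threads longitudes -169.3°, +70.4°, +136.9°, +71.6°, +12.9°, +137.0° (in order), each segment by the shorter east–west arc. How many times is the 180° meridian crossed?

1

Leg 1: -169.3° → +70.4°, shortest Δλ = -120.3° (west) — crosses 180°.
Leg 2: +70.4° → +136.9°, shortest Δλ = 66.5° (east) — does not cross 180°.
Leg 3: +136.9° → +71.6°, shortest Δλ = -65.3° (west) — does not cross 180°.
Leg 4: +71.6° → +12.9°, shortest Δλ = -58.7° (west) — does not cross 180°.
Leg 5: +12.9° → +137.0°, shortest Δλ = 124.1° (east) — does not cross 180°.
Total crossings: 1.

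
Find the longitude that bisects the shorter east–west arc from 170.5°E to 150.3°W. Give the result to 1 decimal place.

169.9°W

Signed shortest Δλ from +170.5° to -150.3° is +39.2°.
Midpoint longitude = +170.5° + (+39.2°)/2 = +170.5° + 19.6° = +190.1°.
Normalise into (−180°, 180°]: -169.9°.
(The naïve average (+170.5 + -150.3)/2 = 10.1° is on the wrong side of the globe.)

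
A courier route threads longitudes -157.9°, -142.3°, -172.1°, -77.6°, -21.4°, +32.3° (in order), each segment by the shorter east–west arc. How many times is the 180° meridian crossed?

Leg 1: -157.9° → -142.3°, shortest Δλ = 15.6° (east) — does not cross 180°.
Leg 2: -142.3° → -172.1°, shortest Δλ = -29.8° (west) — does not cross 180°.
Leg 3: -172.1° → -77.6°, shortest Δλ = 94.5° (east) — does not cross 180°.
Leg 4: -77.6° → -21.4°, shortest Δλ = 56.2° (east) — does not cross 180°.
Leg 5: -21.4° → +32.3°, shortest Δλ = 53.7° (east) — does not cross 180°.
Total crossings: 0.

0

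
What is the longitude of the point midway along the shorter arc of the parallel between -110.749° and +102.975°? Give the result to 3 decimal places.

+176.113°

Signed shortest Δλ from -110.749° to +102.975° is -146.276°.
Midpoint longitude = -110.749° + (-146.276°)/2 = -110.749° − 73.138° = -183.887°.
Normalise into (−180°, 180°]: +176.113°.
(The naïve average (-110.749 + +102.975)/2 = -3.887° is on the wrong side of the globe.)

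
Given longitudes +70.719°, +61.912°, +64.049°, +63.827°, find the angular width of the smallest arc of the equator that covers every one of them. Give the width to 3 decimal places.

8.807°

Sort the longitudes: +61.912°, +63.827°, +64.049°, +70.719°.
Eastward gaps between consecutive values (wrapping around): 1.915°, 0.222°, 6.670°, 351.193°.
Largest gap = 351.193° ⇒ minimal covering band is its complement: 360° − 351.193° = 8.807°.
Band runs from +61.912° eastward to +70.719°.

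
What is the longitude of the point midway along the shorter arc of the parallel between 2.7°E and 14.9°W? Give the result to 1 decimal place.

Signed shortest Δλ from +2.7° to -14.9° is -17.6°.
Midpoint longitude = +2.7° + (-17.6°)/2 = +2.7° − 8.8° = -6.1°.

6.1°W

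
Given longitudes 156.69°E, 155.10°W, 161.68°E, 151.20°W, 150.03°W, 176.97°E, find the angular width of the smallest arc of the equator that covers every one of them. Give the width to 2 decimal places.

Sort the longitudes: -155.10°, -151.20°, -150.03°, +156.69°, +161.68°, +176.97°.
Eastward gaps between consecutive values (wrapping around): 3.90°, 1.17°, 306.72°, 4.99°, 15.29°, 27.93°.
Largest gap = 306.72° ⇒ minimal covering band is its complement: 360° − 306.72° = 53.28°.
Band runs from +156.69° eastward to -150.03°, crossing the antimeridian.

53.28°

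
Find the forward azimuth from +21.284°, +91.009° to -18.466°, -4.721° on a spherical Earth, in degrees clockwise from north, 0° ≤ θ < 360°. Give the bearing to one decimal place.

Δλ = -4.721 − 91.009 = -95.730°.
θ = atan2( sin Δλ · cos φ₂ , cos φ₁ · sin φ₂ − sin φ₁ · cos φ₂ · cos Δλ )
  = atan2(-0.94377, -0.26076) = -105.445° → normalised to [0°, 360°): 254.555°.

254.6°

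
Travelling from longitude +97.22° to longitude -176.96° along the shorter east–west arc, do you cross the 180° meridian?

Naïve |-176.96 − 97.22| = 274.18° > 180°, so the shorter arc goes the other way round — across 180°.
Signed shortest Δλ = ((-176.96 − 97.22 + 180) mod 360) − 180 = 85.82°.
Going east by 85.82° from +97.22° passes through 180° before reaching -176.96°.

Yes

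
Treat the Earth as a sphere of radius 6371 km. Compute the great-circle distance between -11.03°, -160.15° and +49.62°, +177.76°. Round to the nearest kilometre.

Δλ = 177.76 − -160.15 = 337.91°; wrapped into (−180°, 180°]: -22.09°.
Δφ = 49.62 − -11.03 = 60.65°.
a = sin²(Δφ/2) + cos φ₁ · cos φ₂ · sin²(Δλ/2) = 0.278267.
c = 2·atan2(√a, √(1−a)) = 1.11133 rad → d = 6371·c ≈ 7080.31 km.

7080 km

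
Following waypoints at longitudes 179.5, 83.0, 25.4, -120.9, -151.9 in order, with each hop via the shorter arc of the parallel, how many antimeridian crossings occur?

Leg 1: +179.5° → +83.0°, shortest Δλ = -96.5° (west) — does not cross 180°.
Leg 2: +83.0° → +25.4°, shortest Δλ = -57.6° (west) — does not cross 180°.
Leg 3: +25.4° → -120.9°, shortest Δλ = -146.3° (west) — does not cross 180°.
Leg 4: -120.9° → -151.9°, shortest Δλ = -31.0° (west) — does not cross 180°.
Total crossings: 0.

0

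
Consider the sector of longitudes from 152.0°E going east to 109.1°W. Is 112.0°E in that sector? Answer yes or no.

Band width going east from +152.0° to -109.1°: ((-109.1 − 152.0) mod 360) = 98.9°.
Offset of +112.0° east of the west edge: ((112.0 − 152.0) mod 360) = 320.0°.
320.0° > 98.9° ⇒ outside.

No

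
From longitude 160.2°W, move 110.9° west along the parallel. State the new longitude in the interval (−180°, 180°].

Start at -160.2°; shift −110.9° → -271.1°.
-271.1° lies outside (−180°, 180°]; add 360° → +88.9°.

88.9°E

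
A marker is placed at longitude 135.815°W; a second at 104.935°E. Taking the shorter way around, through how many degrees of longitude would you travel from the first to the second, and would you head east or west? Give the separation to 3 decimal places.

Raw difference: 104.935 − -135.815 = 240.75°.
Normalise into (−180°, 180°]: 240.75° − 360° = -119.25°.
Negative ⇒ the second point lies to the west; separation 119.250°.

119.250° west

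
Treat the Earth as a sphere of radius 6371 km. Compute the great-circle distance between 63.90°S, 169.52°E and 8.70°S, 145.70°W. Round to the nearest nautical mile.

Δλ = -145.70 − 169.52 = -315.22°; wrapped into (−180°, 180°]: 44.78°.
Δφ = -8.70 − -63.90 = 55.20°.
a = sin²(Δφ/2) + cos φ₁ · cos φ₂ · sin²(Δλ/2) = 0.277740.
c = 2·atan2(√a, √(1−a)) = 1.11016 rad → d = 6371·c ≈ 7072.82 km ≈ 3819.02 nmi.

3819 nmi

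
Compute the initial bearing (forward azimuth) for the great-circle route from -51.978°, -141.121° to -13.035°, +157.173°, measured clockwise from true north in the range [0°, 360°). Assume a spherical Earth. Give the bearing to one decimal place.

284.7°

Δλ = 157.173 − -141.121 = 298.294°; wrapped into (−180°, 180°]: -61.706°.
θ = atan2( sin Δλ · cos φ₂ , cos φ₁ · sin φ₂ − sin φ₁ · cos φ₂ · cos Δλ )
  = atan2(-0.85784, 0.22485) = -75.312° → normalised to [0°, 360°): 284.688°.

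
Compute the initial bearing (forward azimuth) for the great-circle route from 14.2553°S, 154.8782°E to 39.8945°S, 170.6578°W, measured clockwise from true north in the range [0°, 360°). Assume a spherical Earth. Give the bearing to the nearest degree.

137°

Δλ = -170.6578 − 154.8782 = -325.5360°; wrapped into (−180°, 180°]: 34.4640°.
θ = atan2( sin Δλ · cos φ₂ , cos φ₁ · sin φ₂ − sin φ₁ · cos φ₂ · cos Δλ )
  = atan2(0.43416, -0.46586) = 137.017° → normalised to [0°, 360°): 137.017°.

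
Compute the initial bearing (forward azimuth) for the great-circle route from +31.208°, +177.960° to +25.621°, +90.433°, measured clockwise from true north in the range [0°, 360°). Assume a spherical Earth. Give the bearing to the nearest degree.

Δλ = 90.433 − 177.960 = -87.527°.
θ = atan2( sin Δλ · cos φ₂ , cos φ₁ · sin φ₂ − sin φ₁ · cos φ₂ · cos Δλ )
  = atan2(-0.90083, 0.34968) = -68.785° → normalised to [0°, 360°): 291.215°.

291°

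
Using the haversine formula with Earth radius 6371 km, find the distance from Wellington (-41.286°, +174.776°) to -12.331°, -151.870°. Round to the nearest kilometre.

Δλ = -151.870 − 174.776 = -326.646°; wrapped into (−180°, 180°]: 33.354°.
Δφ = -12.331 − -41.286 = 28.955°.
a = sin²(Δφ/2) + cos φ₁ · cos φ₂ · sin²(Δλ/2) = 0.122956.
c = 2·atan2(√a, √(1−a)) = 0.71653 rad → d = 6371·c ≈ 4565.03 km.

4565 km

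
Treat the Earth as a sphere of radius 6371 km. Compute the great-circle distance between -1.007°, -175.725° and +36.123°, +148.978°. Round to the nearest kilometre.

Δλ = 148.978 − -175.725 = 324.703°; wrapped into (−180°, 180°]: -35.297°.
Δφ = 36.123 − -1.007 = 37.130°.
a = sin²(Δφ/2) + cos φ₁ · cos φ₂ · sin²(Δλ/2) = 0.175600.
c = 2·atan2(√a, √(1−a)) = 0.86479 rad → d = 6371·c ≈ 5509.58 km.

5510 km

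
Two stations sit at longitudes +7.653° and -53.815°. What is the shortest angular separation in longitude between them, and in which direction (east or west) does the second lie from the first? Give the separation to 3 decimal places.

Raw difference: -53.815 − 7.653 = -61.468°.
Normalise into (−180°, 180°]: -61.468° stays -61.468°.
Negative ⇒ the second point lies to the west; separation 61.468°.

61.468° west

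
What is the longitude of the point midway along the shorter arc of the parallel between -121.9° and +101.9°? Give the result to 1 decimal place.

Signed shortest Δλ from -121.9° to +101.9° is -136.2°.
Midpoint longitude = -121.9° + (-136.2°)/2 = -121.9° − 68.1° = -190.0°.
Normalise into (−180°, 180°]: +170.0°.
(The naïve average (-121.9 + +101.9)/2 = -10.0° is on the wrong side of the globe.)

+170.0°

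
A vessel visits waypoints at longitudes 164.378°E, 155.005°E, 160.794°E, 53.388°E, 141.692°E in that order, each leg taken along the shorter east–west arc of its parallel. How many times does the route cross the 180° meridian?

0

Leg 1: +164.378° → +155.005°, shortest Δλ = -9.373° (west) — does not cross 180°.
Leg 2: +155.005° → +160.794°, shortest Δλ = 5.789° (east) — does not cross 180°.
Leg 3: +160.794° → +53.388°, shortest Δλ = -107.406° (west) — does not cross 180°.
Leg 4: +53.388° → +141.692°, shortest Δλ = 88.304° (east) — does not cross 180°.
Total crossings: 0.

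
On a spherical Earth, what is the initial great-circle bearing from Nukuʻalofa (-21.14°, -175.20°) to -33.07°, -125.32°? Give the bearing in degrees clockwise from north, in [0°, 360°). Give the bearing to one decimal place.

116.1°

Δλ = -125.32 − -175.20 = 49.88°.
θ = atan2( sin Δλ · cos φ₂ , cos φ₁ · sin φ₂ − sin φ₁ · cos φ₂ · cos Δλ )
  = atan2(0.64082, -0.31419) = 116.118° → normalised to [0°, 360°): 116.118°.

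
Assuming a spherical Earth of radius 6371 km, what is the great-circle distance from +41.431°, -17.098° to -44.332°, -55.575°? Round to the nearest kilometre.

Δλ = -55.575 − -17.098 = -38.477°.
Δφ = -44.332 − 41.431 = -85.763°.
a = sin²(Δφ/2) + cos φ₁ · cos φ₂ · sin²(Δλ/2) = 0.521286.
c = 2·atan2(√a, √(1−a)) = 1.61338 rad → d = 6371·c ≈ 10278.85 km.

10279 km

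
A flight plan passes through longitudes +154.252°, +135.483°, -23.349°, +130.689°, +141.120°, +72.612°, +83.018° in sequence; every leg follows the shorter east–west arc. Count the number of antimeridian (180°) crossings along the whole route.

Leg 1: +154.252° → +135.483°, shortest Δλ = -18.769° (west) — does not cross 180°.
Leg 2: +135.483° → -23.349°, shortest Δλ = -158.832° (west) — does not cross 180°.
Leg 3: -23.349° → +130.689°, shortest Δλ = 154.038° (east) — does not cross 180°.
Leg 4: +130.689° → +141.120°, shortest Δλ = 10.431° (east) — does not cross 180°.
Leg 5: +141.120° → +72.612°, shortest Δλ = -68.508° (west) — does not cross 180°.
Leg 6: +72.612° → +83.018°, shortest Δλ = 10.406° (east) — does not cross 180°.
Total crossings: 0.

0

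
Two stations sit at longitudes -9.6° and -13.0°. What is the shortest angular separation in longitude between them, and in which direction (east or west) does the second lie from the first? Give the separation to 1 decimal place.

Raw difference: -13.0 − -9.6 = -3.4°.
Normalise into (−180°, 180°]: -3.4° stays -3.4°.
Negative ⇒ the second point lies to the west; separation 3.4°.

3.4° west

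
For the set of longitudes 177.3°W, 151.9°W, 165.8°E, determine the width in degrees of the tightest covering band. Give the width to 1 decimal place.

Sort the longitudes: -177.3°, -151.9°, +165.8°.
Eastward gaps between consecutive values (wrapping around): 25.4°, 317.7°, 16.9°.
Largest gap = 317.7° ⇒ minimal covering band is its complement: 360° − 317.7° = 42.3°.
Band runs from +165.8° eastward to -151.9°, crossing the antimeridian.

42.3°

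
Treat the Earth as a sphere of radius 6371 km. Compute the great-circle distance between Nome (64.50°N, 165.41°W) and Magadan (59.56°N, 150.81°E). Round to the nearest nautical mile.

Δλ = 150.81 − -165.41 = 316.22°; wrapped into (−180°, 180°]: -43.78°.
Δφ = 59.56 − 64.50 = -4.94°.
a = sin²(Δφ/2) + cos φ₁ · cos φ₂ · sin²(Δλ/2) = 0.032175.
c = 2·atan2(√a, √(1−a)) = 0.36070 rad → d = 6371·c ≈ 2298.01 km ≈ 1240.83 nmi.

1241 nmi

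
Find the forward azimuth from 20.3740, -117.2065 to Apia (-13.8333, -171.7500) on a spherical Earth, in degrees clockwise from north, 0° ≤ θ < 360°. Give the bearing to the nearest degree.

Δλ = -171.7500 − -117.2065 = -54.5435°.
θ = atan2( sin Δλ · cos φ₂ , cos φ₁ · sin φ₂ − sin φ₁ · cos φ₂ · cos Δλ )
  = atan2(-0.79093, -0.42024) = -117.983° → normalised to [0°, 360°): 242.017°.

242°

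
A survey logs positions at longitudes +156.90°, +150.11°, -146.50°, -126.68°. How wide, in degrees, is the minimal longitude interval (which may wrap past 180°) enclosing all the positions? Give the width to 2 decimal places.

Sort the longitudes: -146.50°, -126.68°, +150.11°, +156.90°.
Eastward gaps between consecutive values (wrapping around): 19.82°, 276.79°, 6.79°, 56.60°.
Largest gap = 276.79° ⇒ minimal covering band is its complement: 360° − 276.79° = 83.21°.
Band runs from +150.11° eastward to -126.68°, crossing the antimeridian.

83.21°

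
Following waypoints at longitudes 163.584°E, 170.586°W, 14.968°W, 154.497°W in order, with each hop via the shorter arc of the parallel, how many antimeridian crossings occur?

1

Leg 1: +163.584° → -170.586°, shortest Δλ = 25.83° (east) — crosses 180°.
Leg 2: -170.586° → -14.968°, shortest Δλ = 155.618° (east) — does not cross 180°.
Leg 3: -14.968° → -154.497°, shortest Δλ = -139.529° (west) — does not cross 180°.
Total crossings: 1.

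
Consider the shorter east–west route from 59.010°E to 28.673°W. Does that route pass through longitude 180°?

Signed shortest Δλ = ((-28.673 − 59.010 + 180) mod 360) − 180 = -87.683°.
Going west by 87.683° from +59.010° reaches -28.673° without touching 180°.

No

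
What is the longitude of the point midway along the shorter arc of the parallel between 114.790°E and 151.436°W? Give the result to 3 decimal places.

161.677°E

Signed shortest Δλ from +114.790° to -151.436° is +93.774°.
Midpoint longitude = +114.790° + (+93.774°)/2 = +114.790° + 46.887° = +161.677°.
(The naïve average (+114.790 + -151.436)/2 = -18.323° is on the wrong side of the globe.)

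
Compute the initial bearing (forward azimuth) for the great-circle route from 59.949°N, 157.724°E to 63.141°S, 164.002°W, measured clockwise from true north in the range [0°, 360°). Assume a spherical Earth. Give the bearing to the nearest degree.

160°

Δλ = -164.002 − 157.724 = -321.726°; wrapped into (−180°, 180°]: 38.274°.
θ = atan2( sin Δλ · cos φ₂ , cos φ₁ · sin φ₂ − sin φ₁ · cos φ₂ · cos Δλ )
  = atan2(0.27985, -0.75376) = 159.631° → normalised to [0°, 360°): 159.631°.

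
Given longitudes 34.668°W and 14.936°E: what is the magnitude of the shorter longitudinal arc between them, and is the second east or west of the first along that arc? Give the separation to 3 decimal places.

49.604° east

Raw difference: 14.936 − -34.668 = 49.604°.
Normalise into (−180°, 180°]: 49.604° stays 49.604°.
Positive ⇒ the second point lies to the east; separation 49.604°.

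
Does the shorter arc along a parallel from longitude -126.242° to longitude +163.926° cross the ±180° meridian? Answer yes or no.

Yes

Naïve |163.926 − -126.242| = 290.168° > 180°, so the shorter arc goes the other way round — across 180°.
Signed shortest Δλ = ((163.926 − -126.242 + 180) mod 360) − 180 = -69.832°.
Going west by 69.832° from -126.242° passes through 180° before reaching +163.926°.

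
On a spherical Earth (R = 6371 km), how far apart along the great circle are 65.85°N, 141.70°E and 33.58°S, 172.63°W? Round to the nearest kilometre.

Δλ = -172.63 − 141.70 = -314.33°; wrapped into (−180°, 180°]: 45.67°.
Δφ = -33.58 − 65.85 = -99.43°.
a = sin²(Δφ/2) + cos φ₁ · cos φ₂ · sin²(Δλ/2) = 0.633255.
c = 2·atan2(√a, √(1−a)) = 1.84057 rad → d = 6371·c ≈ 11726.25 km.

11726 km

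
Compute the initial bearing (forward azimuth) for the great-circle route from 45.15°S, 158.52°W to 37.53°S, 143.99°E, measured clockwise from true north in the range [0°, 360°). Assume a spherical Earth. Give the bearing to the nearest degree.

259°

Δλ = 143.99 − -158.52 = 302.51°; wrapped into (−180°, 180°]: -57.49°.
θ = atan2( sin Δλ · cos φ₂ , cos φ₁ · sin φ₂ − sin φ₁ · cos φ₂ · cos Δλ )
  = atan2(-0.66876, -0.12746) = -100.790° → normalised to [0°, 360°): 259.210°.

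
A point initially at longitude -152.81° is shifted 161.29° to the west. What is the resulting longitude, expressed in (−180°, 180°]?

Start at -152.81°; shift −161.29° → -314.10°.
-314.10° lies outside (−180°, 180°]; add 360° → +45.90°.

+45.90°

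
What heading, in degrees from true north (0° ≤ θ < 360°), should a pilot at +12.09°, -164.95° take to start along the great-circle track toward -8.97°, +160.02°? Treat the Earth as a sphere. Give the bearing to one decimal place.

Δλ = 160.02 − -164.95 = 324.97°; wrapped into (−180°, 180°]: -35.03°.
θ = atan2( sin Δλ · cos φ₂ , cos φ₁ · sin φ₂ − sin φ₁ · cos φ₂ · cos Δλ )
  = atan2(-0.56699, -0.32187) = -119.583° → normalised to [0°, 360°): 240.417°.

240.4°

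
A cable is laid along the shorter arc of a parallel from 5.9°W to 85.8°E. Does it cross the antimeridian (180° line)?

Signed shortest Δλ = ((85.8 − -5.9 + 180) mod 360) − 180 = 91.7°.
Going east by 91.7° from -5.9° reaches +85.8° without touching 180°.

No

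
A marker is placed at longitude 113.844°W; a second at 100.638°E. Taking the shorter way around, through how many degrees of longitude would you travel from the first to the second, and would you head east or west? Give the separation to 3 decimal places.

Raw difference: 100.638 − -113.844 = 214.482°.
Normalise into (−180°, 180°]: 214.482° − 360° = -145.518°.
Negative ⇒ the second point lies to the west; separation 145.518°.

145.518° west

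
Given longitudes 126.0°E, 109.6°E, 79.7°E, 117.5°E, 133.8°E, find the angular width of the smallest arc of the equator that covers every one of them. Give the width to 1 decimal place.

Sort the longitudes: +79.7°, +109.6°, +117.5°, +126.0°, +133.8°.
Eastward gaps between consecutive values (wrapping around): 29.9°, 7.9°, 8.5°, 7.8°, 305.9°.
Largest gap = 305.9° ⇒ minimal covering band is its complement: 360° − 305.9° = 54.1°.
Band runs from +79.7° eastward to +133.8°.

54.1°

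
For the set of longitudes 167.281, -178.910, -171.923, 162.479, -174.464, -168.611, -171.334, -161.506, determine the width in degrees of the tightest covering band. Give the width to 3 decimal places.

Sort the longitudes: -178.910°, -174.464°, -171.923°, -171.334°, -168.611°, -161.506°, +162.479°, +167.281°.
Eastward gaps between consecutive values (wrapping around): 4.446°, 2.541°, 0.589°, 2.723°, 7.105°, 323.985°, 4.802°, 13.809°.
Largest gap = 323.985° ⇒ minimal covering band is its complement: 360° − 323.985° = 36.015°.
Band runs from +162.479° eastward to -161.506°, crossing the antimeridian.

36.015°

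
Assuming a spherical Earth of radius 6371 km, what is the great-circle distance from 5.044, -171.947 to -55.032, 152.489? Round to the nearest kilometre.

7439 km

Δλ = 152.489 − -171.947 = 324.436°; wrapped into (−180°, 180°]: -35.564°.
Δφ = -55.032 − 5.044 = -60.076°.
a = sin²(Δφ/2) + cos φ₁ · cos φ₂ · sin²(Δλ/2) = 0.303821.
c = 2·atan2(√a, √(1−a)) = 1.16760 rad → d = 6371·c ≈ 7438.79 km.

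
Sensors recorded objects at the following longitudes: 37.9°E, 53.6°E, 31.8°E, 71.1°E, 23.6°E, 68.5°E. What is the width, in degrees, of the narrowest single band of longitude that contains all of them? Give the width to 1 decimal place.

Sort the longitudes: +23.6°, +31.8°, +37.9°, +53.6°, +68.5°, +71.1°.
Eastward gaps between consecutive values (wrapping around): 8.2°, 6.1°, 15.7°, 14.9°, 2.6°, 312.5°.
Largest gap = 312.5° ⇒ minimal covering band is its complement: 360° − 312.5° = 47.5°.
Band runs from +23.6° eastward to +71.1°.

47.5°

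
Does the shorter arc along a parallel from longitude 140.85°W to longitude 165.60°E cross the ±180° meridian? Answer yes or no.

Naïve |165.60 − -140.85| = 306.45° > 180°, so the shorter arc goes the other way round — across 180°.
Signed shortest Δλ = ((165.60 − -140.85 + 180) mod 360) − 180 = -53.55°.
Going west by 53.55° from -140.85° passes through 180° before reaching +165.60°.

Yes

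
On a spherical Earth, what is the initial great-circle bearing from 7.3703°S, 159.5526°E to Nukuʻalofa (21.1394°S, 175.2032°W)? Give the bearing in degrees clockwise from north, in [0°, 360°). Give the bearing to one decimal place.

Δλ = -175.2032 − 159.5526 = -334.7558°; wrapped into (−180°, 180°]: 25.2442°.
θ = atan2( sin Δλ · cos φ₂ , cos φ₁ · sin φ₂ − sin φ₁ · cos φ₂ · cos Δλ )
  = atan2(0.39778, -0.24944) = 122.091° → normalised to [0°, 360°): 122.091°.

122.1°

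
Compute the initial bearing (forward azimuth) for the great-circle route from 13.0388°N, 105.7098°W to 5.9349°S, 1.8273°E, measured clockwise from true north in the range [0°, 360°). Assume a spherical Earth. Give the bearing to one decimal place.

Δλ = 1.8273 − -105.7098 = 107.5371°.
θ = atan2( sin Δλ · cos φ₂ , cos φ₁ · sin φ₂ − sin φ₁ · cos φ₂ · cos Δλ )
  = atan2(0.94841, -0.03312) = 92.000° → normalised to [0°, 360°): 92.000°.

92.0°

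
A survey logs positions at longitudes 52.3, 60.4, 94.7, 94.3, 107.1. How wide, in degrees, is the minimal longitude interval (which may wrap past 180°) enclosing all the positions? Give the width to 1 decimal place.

Sort the longitudes: +52.3°, +60.4°, +94.3°, +94.7°, +107.1°.
Eastward gaps between consecutive values (wrapping around): 8.1°, 33.9°, 0.4°, 12.4°, 305.2°.
Largest gap = 305.2° ⇒ minimal covering band is its complement: 360° − 305.2° = 54.8°.
Band runs from +52.3° eastward to +107.1°.

54.8°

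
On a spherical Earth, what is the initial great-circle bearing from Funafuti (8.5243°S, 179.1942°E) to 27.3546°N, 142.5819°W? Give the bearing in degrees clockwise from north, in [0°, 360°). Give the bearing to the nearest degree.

45°

Δλ = -142.5819 − 179.1942 = -321.7761°; wrapped into (−180°, 180°]: 38.2239°.
θ = atan2( sin Δλ · cos φ₂ , cos φ₁ · sin φ₂ − sin φ₁ · cos φ₂ · cos Δλ )
  = atan2(0.54955, 0.55785) = 44.571° → normalised to [0°, 360°): 44.571°.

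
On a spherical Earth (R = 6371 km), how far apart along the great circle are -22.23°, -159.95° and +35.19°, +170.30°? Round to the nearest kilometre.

Δλ = 170.30 − -159.95 = 330.25°; wrapped into (−180°, 180°]: -29.75°.
Δφ = 35.19 − -22.23 = 57.42°.
a = sin²(Δφ/2) + cos φ₁ · cos φ₂ · sin²(Δλ/2) = 0.280616.
c = 2·atan2(√a, √(1−a)) = 1.11657 rad → d = 6371·c ≈ 7113.66 km.

7114 km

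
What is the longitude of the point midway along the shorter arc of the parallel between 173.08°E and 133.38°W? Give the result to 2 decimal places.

Signed shortest Δλ from +173.08° to -133.38° is +53.54°.
Midpoint longitude = +173.08° + (+53.54°)/2 = +173.08° + 26.77° = +199.85°.
Normalise into (−180°, 180°]: -160.15°.
(The naïve average (+173.08 + -133.38)/2 = 19.85° is on the wrong side of the globe.)

160.15°W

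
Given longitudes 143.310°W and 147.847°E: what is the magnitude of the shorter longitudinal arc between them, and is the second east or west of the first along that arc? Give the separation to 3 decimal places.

Raw difference: 147.847 − -143.310 = 291.157°.
Normalise into (−180°, 180°]: 291.157° − 360° = -68.843°.
Negative ⇒ the second point lies to the west; separation 68.843°.

68.843° west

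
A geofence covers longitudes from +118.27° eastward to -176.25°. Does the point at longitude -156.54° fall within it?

No

Band width going east from +118.27° to -176.25°: ((-176.25 − 118.27) mod 360) = 65.48°.
Offset of -156.54° east of the west edge: ((-156.54 − 118.27) mod 360) = 85.19°.
85.19° > 65.48° ⇒ outside.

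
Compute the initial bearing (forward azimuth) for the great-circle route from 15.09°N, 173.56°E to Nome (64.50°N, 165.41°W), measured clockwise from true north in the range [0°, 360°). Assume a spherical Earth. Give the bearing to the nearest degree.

Δλ = -165.41 − 173.56 = -338.97°; wrapped into (−180°, 180°]: 21.03°.
θ = atan2( sin Δλ · cos φ₂ , cos φ₁ · sin φ₂ − sin φ₁ · cos φ₂ · cos Δλ )
  = atan2(0.15449, 0.76685) = 11.391° → normalised to [0°, 360°): 11.391°.

11°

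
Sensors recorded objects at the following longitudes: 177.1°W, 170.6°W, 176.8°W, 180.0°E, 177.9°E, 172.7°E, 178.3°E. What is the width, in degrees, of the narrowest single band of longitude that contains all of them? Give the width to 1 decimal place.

16.7°

Sort the longitudes: -177.1°, -176.8°, -170.6°, +172.7°, +177.9°, +178.3°, +180.0°.
Eastward gaps between consecutive values (wrapping around): 0.3°, 6.2°, 343.3°, 5.2°, 0.4°, 1.7°, 2.9°.
Largest gap = 343.3° ⇒ minimal covering band is its complement: 360° − 343.3° = 16.7°.
Band runs from +172.7° eastward to -170.6°, crossing the antimeridian.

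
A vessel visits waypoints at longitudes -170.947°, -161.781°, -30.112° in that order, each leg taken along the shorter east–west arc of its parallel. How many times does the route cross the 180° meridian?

Leg 1: -170.947° → -161.781°, shortest Δλ = 9.166° (east) — does not cross 180°.
Leg 2: -161.781° → -30.112°, shortest Δλ = 131.669° (east) — does not cross 180°.
Total crossings: 0.

0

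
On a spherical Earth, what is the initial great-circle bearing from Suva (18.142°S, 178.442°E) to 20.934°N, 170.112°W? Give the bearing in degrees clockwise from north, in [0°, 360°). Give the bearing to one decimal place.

Δλ = -170.112 − 178.442 = -348.554°; wrapped into (−180°, 180°]: 11.446°.
θ = atan2( sin Δλ · cos φ₂ , cos φ₁ · sin φ₂ − sin φ₁ · cos φ₂ · cos Δλ )
  = atan2(0.18535, 0.62457) = 16.529° → normalised to [0°, 360°): 16.529°.

16.5°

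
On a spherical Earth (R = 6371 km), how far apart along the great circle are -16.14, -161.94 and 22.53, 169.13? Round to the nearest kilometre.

Δλ = 169.13 − -161.94 = 331.07°; wrapped into (−180°, 180°]: -28.93°.
Δφ = 22.53 − -16.14 = 38.67°.
a = sin²(Δφ/2) + cos φ₁ · cos φ₂ · sin²(Δλ/2) = 0.164982.
c = 2·atan2(√a, √(1−a)) = 0.83654 rad → d = 6371·c ≈ 5329.59 km.

5330 km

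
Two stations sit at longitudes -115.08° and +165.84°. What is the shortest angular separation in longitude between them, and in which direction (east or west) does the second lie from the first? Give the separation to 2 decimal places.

Raw difference: 165.84 − -115.08 = 280.92°.
Normalise into (−180°, 180°]: 280.92° − 360° = -79.08°.
Negative ⇒ the second point lies to the west; separation 79.08°.

79.08° west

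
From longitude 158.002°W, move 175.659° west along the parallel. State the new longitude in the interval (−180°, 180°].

26.339°E

Start at -158.002°; shift −175.659° → -333.661°.
-333.661° lies outside (−180°, 180°]; add 360° → +26.339°.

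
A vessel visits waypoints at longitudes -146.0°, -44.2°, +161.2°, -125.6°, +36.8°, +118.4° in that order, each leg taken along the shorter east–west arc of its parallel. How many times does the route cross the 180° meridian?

Leg 1: -146.0° → -44.2°, shortest Δλ = 101.8° (east) — does not cross 180°.
Leg 2: -44.2° → +161.2°, shortest Δλ = -154.6° (west) — crosses 180°.
Leg 3: +161.2° → -125.6°, shortest Δλ = 73.2° (east) — crosses 180°.
Leg 4: -125.6° → +36.8°, shortest Δλ = 162.4° (east) — does not cross 180°.
Leg 5: +36.8° → +118.4°, shortest Δλ = 81.6° (east) — does not cross 180°.
Total crossings: 2.

2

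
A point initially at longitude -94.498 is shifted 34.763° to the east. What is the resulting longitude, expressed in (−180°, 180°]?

Start at -94.498°; shift +34.763° → -59.735°.
-59.735° already lies in (−180°, 180°].

-59.735°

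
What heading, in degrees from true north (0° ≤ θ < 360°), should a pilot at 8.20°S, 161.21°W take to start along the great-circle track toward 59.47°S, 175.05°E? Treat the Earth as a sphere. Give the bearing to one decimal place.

194.6°

Δλ = 175.05 − -161.21 = 336.26°; wrapped into (−180°, 180°]: -23.74°.
θ = atan2( sin Δλ · cos φ₂ , cos φ₁ · sin φ₂ − sin φ₁ · cos φ₂ · cos Δλ )
  = atan2(-0.20451, -0.78623) = -165.420° → normalised to [0°, 360°): 194.580°.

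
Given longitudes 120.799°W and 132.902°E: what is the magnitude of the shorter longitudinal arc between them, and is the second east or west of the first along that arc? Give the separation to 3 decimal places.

106.299° west

Raw difference: 132.902 − -120.799 = 253.701°.
Normalise into (−180°, 180°]: 253.701° − 360° = -106.299°.
Negative ⇒ the second point lies to the west; separation 106.299°.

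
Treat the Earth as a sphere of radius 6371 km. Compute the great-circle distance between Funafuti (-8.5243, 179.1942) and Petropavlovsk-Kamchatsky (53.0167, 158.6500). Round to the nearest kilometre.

7114 km

Δλ = 158.6500 − 179.1942 = -20.5442°.
Δφ = 53.0167 − -8.5243 = 61.5410°.
a = sin²(Δφ/2) + cos φ₁ · cos φ₂ · sin²(Δλ/2) = 0.280654.
c = 2·atan2(√a, √(1−a)) = 1.11665 rad → d = 6371·c ≈ 7114.19 km.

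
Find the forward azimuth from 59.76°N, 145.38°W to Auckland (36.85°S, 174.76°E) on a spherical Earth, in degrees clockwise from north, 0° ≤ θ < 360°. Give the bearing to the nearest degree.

212°

Δλ = 174.76 − -145.38 = 320.14°; wrapped into (−180°, 180°]: -39.86°.
θ = atan2( sin Δλ · cos φ₂ , cos φ₁ · sin φ₂ − sin φ₁ · cos φ₂ · cos Δλ )
  = atan2(-0.51286, -0.83270) = -148.371° → normalised to [0°, 360°): 211.629°.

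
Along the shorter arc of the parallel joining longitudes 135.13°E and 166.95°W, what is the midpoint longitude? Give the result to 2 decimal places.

Signed shortest Δλ from +135.13° to -166.95° is +57.92°.
Midpoint longitude = +135.13° + (+57.92°)/2 = +135.13° + 28.96° = +164.09°.
(The naïve average (+135.13 + -166.95)/2 = -15.91° is on the wrong side of the globe.)

164.09°E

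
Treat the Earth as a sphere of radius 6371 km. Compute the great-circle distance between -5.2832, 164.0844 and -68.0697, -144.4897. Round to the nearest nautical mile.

4293 nmi

Δλ = -144.4897 − 164.0844 = -308.5741°; wrapped into (−180°, 180°]: 51.4259°.
Δφ = -68.0697 − -5.2832 = -62.7865°.
a = sin²(Δφ/2) + cos φ₁ · cos φ₂ · sin²(Δλ/2) = 0.341350.
c = 2·atan2(√a, √(1−a)) = 1.24792 rad → d = 6371·c ≈ 7950.47 km ≈ 4292.91 nmi.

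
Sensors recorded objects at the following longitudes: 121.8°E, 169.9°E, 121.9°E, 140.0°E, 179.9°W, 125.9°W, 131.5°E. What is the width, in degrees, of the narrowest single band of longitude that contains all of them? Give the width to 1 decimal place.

Sort the longitudes: -179.9°, -125.9°, +121.8°, +121.9°, +131.5°, +140.0°, +169.9°.
Eastward gaps between consecutive values (wrapping around): 54.0°, 247.7°, 0.1°, 9.6°, 8.5°, 29.9°, 10.2°.
Largest gap = 247.7° ⇒ minimal covering band is its complement: 360° − 247.7° = 112.3°.
Band runs from +121.8° eastward to -125.9°, crossing the antimeridian.

112.3°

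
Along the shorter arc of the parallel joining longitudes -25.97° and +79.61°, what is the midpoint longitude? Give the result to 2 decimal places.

Signed shortest Δλ from -25.97° to +79.61° is +105.58°.
Midpoint longitude = -25.97° + (+105.58°)/2 = -25.97° + 52.79° = +26.82°.

+26.82°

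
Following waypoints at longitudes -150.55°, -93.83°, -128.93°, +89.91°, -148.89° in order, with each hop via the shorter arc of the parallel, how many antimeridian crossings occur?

2

Leg 1: -150.55° → -93.83°, shortest Δλ = 56.72° (east) — does not cross 180°.
Leg 2: -93.83° → -128.93°, shortest Δλ = -35.1° (west) — does not cross 180°.
Leg 3: -128.93° → +89.91°, shortest Δλ = -141.16° (west) — crosses 180°.
Leg 4: +89.91° → -148.89°, shortest Δλ = 121.2° (east) — crosses 180°.
Total crossings: 2.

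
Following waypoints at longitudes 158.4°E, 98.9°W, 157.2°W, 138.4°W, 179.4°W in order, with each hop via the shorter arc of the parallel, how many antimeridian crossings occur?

Leg 1: +158.4° → -98.9°, shortest Δλ = 102.7° (east) — crosses 180°.
Leg 2: -98.9° → -157.2°, shortest Δλ = -58.3° (west) — does not cross 180°.
Leg 3: -157.2° → -138.4°, shortest Δλ = 18.8° (east) — does not cross 180°.
Leg 4: -138.4° → -179.4°, shortest Δλ = -41.0° (west) — does not cross 180°.
Total crossings: 1.

1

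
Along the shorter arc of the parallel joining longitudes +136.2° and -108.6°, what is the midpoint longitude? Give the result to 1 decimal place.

-166.2°

Signed shortest Δλ from +136.2° to -108.6° is +115.2°.
Midpoint longitude = +136.2° + (+115.2°)/2 = +136.2° + 57.6° = +193.8°.
Normalise into (−180°, 180°]: -166.2°.
(The naïve average (+136.2 + -108.6)/2 = 13.8° is on the wrong side of the globe.)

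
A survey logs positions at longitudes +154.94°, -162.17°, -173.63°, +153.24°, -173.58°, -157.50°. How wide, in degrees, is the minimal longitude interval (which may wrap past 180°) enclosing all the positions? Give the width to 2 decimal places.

49.26°

Sort the longitudes: -173.63°, -173.58°, -162.17°, -157.50°, +153.24°, +154.94°.
Eastward gaps between consecutive values (wrapping around): 0.05°, 11.41°, 4.67°, 310.74°, 1.70°, 31.43°.
Largest gap = 310.74° ⇒ minimal covering band is its complement: 360° − 310.74° = 49.26°.
Band runs from +153.24° eastward to -157.50°, crossing the antimeridian.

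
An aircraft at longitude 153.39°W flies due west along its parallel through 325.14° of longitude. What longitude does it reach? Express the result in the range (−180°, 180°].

118.53°W

Start at -153.39°; shift −325.14° → -478.53°.
-478.53° lies outside (−180°, 180°]; add 360° → -118.53°.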